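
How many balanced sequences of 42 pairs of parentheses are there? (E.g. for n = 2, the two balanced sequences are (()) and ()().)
C_42 = 39044429911904443959240

These balanced parentheses are counted by the Catalan number C_n = (1/(n + 1)) · C(2n, n). For n = 42: C_42 = (1/43) · C(84, 42) = 1678910486211891090247320/43 = 39044429911904443959240.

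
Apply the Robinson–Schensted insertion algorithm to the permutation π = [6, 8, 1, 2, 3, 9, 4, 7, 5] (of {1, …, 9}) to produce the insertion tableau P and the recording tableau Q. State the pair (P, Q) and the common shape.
P = [1, 2, 3, 4, 5] / [6, 7, 9] / [8];  Q = [1, 2, 5, 6, 8] / [3, 4, 7] / [9];  common shape = (5, 3, 1)

Row-insert the values π_1, π_2, … into P one at a time, bumping the leftmost entry strictly greater than the inserted value down to the next row. The recording tableau Q records, in position (i, j), the step at which that cell was added to P.
  Insert 6 (step 1): P = [6];  Q = [1]
  Insert 8 (step 2): P = [6, 8];  Q = [1, 2]
  Insert 1 (step 3): P = [1, 8] / [6];  Q = [1, 2] / [3]
  Insert 2 (step 4): P = [1, 2] / [6, 8];  Q = [1, 2] / [3, 4]
  Insert 3 (step 5): P = [1, 2, 3] / [6, 8];  Q = [1, 2, 5] / [3, 4]
  Insert 9 (step 6): P = [1, 2, 3, 9] / [6, 8];  Q = [1, 2, 5, 6] / [3, 4]
  Insert 4 (step 7): P = [1, 2, 3, 4] / [6, 8, 9];  Q = [1, 2, 5, 6] / [3, 4, 7]
  Insert 7 (step 8): P = [1, 2, 3, 4, 7] / [6, 8, 9];  Q = [1, 2, 5, 6, 8] / [3, 4, 7]
  Insert 5 (step 9): P = [1, 2, 3, 4, 5] / [6, 7, 9] / [8];  Q = [1, 2, 5, 6, 8] / [3, 4, 7] / [9]
Final shape: (5, 3, 1).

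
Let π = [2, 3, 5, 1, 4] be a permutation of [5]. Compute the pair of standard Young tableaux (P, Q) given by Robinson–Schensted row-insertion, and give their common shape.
P = [1, 3, 4] / [2, 5];  Q = [1, 2, 3] / [4, 5];  common shape = (3, 2)

Row-insert the values π_1, π_2, … into P one at a time, bumping the leftmost entry strictly greater than the inserted value down to the next row. The recording tableau Q records, in position (i, j), the step at which that cell was added to P.
  Insert 2 (step 1): P = [2];  Q = [1]
  Insert 3 (step 2): P = [2, 3];  Q = [1, 2]
  Insert 5 (step 3): P = [2, 3, 5];  Q = [1, 2, 3]
  Insert 1 (step 4): P = [1, 3, 5] / [2];  Q = [1, 2, 3] / [4]
  Insert 4 (step 5): P = [1, 3, 4] / [2, 5];  Q = [1, 2, 3] / [4, 5]
Final shape: (3, 2).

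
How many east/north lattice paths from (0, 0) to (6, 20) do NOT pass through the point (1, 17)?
Number of paths = 229222

Total paths from (0, 0) to (6, 20): C(26, 6) = 230230. Paths through (1, 17): (paths (0, 0) → (1, 17)) × (paths (1, 17) → (6, 20)) = C(18, 1) · C(8, 5) = 18 · 56 = 1008. Avoidance count = 230230 − 1008 = 229222.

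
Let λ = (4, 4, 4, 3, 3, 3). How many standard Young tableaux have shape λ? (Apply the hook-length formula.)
# SYT of shape (4, 4, 4, 3, 3, 3) = 27713400

Hook-length formula: f^λ = n! / Π hook(c), product over all cells c of the Young diagram. For λ = (4, 4, 4, 3, 3, 3), n = 21 boxes. Hook lengths by row (left-to-right, top-to-bottom): [9, 8, 7, 3]; [8, 7, 6, 2]; [7, 6, 5, 1]; [5, 4, 3]; [4, 3, 2]; [3, 2, 1]. Product of hooks = 1843546521600. So f^λ = 21! / 1843546521600 = 51090942171709440000 / 1843546521600 = 27713400.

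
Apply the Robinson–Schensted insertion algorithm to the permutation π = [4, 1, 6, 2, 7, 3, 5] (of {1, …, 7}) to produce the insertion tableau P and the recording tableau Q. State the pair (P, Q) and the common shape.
P = [1, 2, 3, 5] / [4, 6, 7];  Q = [1, 3, 5, 7] / [2, 4, 6];  common shape = (4, 3)

Row-insert the values π_1, π_2, … into P one at a time, bumping the leftmost entry strictly greater than the inserted value down to the next row. The recording tableau Q records, in position (i, j), the step at which that cell was added to P.
  Insert 4 (step 1): P = [4];  Q = [1]
  Insert 1 (step 2): P = [1] / [4];  Q = [1] / [2]
  Insert 6 (step 3): P = [1, 6] / [4];  Q = [1, 3] / [2]
  Insert 2 (step 4): P = [1, 2] / [4, 6];  Q = [1, 3] / [2, 4]
  Insert 7 (step 5): P = [1, 2, 7] / [4, 6];  Q = [1, 3, 5] / [2, 4]
  Insert 3 (step 6): P = [1, 2, 3] / [4, 6, 7];  Q = [1, 3, 5] / [2, 4, 6]
  Insert 5 (step 7): P = [1, 2, 3, 5] / [4, 6, 7];  Q = [1, 3, 5, 7] / [2, 4, 6]
Final shape: (4, 3).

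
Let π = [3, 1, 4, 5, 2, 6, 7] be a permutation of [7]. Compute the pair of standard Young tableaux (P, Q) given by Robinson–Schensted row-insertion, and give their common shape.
P = [1, 2, 5, 6, 7] / [3, 4];  Q = [1, 3, 4, 6, 7] / [2, 5];  common shape = (5, 2)

Row-insert the values π_1, π_2, … into P one at a time, bumping the leftmost entry strictly greater than the inserted value down to the next row. The recording tableau Q records, in position (i, j), the step at which that cell was added to P.
  Insert 3 (step 1): P = [3];  Q = [1]
  Insert 1 (step 2): P = [1] / [3];  Q = [1] / [2]
  Insert 4 (step 3): P = [1, 4] / [3];  Q = [1, 3] / [2]
  Insert 5 (step 4): P = [1, 4, 5] / [3];  Q = [1, 3, 4] / [2]
  Insert 2 (step 5): P = [1, 2, 5] / [3, 4];  Q = [1, 3, 4] / [2, 5]
  Insert 6 (step 6): P = [1, 2, 5, 6] / [3, 4];  Q = [1, 3, 4, 6] / [2, 5]
  Insert 7 (step 7): P = [1, 2, 5, 6, 7] / [3, 4];  Q = [1, 3, 4, 6, 7] / [2, 5]
Final shape: (5, 2).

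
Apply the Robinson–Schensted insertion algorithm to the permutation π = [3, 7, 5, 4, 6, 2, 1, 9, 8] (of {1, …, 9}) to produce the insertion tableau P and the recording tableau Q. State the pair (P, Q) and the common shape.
P = [1, 4, 6, 8] / [2, 9] / [3] / [5] / [7];  Q = [1, 2, 5, 8] / [3, 9] / [4] / [6] / [7];  common shape = (4, 2, 1, 1, 1)

Row-insert the values π_1, π_2, … into P one at a time, bumping the leftmost entry strictly greater than the inserted value down to the next row. The recording tableau Q records, in position (i, j), the step at which that cell was added to P.
  Insert 3 (step 1): P = [3];  Q = [1]
  Insert 7 (step 2): P = [3, 7];  Q = [1, 2]
  Insert 5 (step 3): P = [3, 5] / [7];  Q = [1, 2] / [3]
  Insert 4 (step 4): P = [3, 4] / [5] / [7];  Q = [1, 2] / [3] / [4]
  Insert 6 (step 5): P = [3, 4, 6] / [5] / [7];  Q = [1, 2, 5] / [3] / [4]
  Insert 2 (step 6): P = [2, 4, 6] / [3] / [5] / [7];  Q = [1, 2, 5] / [3] / [4] / [6]
  Insert 1 (step 7): P = [1, 4, 6] / [2] / [3] / [5] / [7];  Q = [1, 2, 5] / [3] / [4] / [6] / [7]
  Insert 9 (step 8): P = [1, 4, 6, 9] / [2] / [3] / [5] / [7];  Q = [1, 2, 5, 8] / [3] / [4] / [6] / [7]
  Insert 8 (step 9): P = [1, 4, 6, 8] / [2, 9] / [3] / [5] / [7];  Q = [1, 2, 5, 8] / [3, 9] / [4] / [6] / [7]
Final shape: (4, 2, 1, 1, 1).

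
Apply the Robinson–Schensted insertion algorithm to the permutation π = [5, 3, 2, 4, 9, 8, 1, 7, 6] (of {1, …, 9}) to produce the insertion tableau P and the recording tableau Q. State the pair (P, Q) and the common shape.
P = [1, 4, 6] / [2, 7] / [3, 8] / [5, 9];  Q = [1, 4, 5] / [2, 6] / [3, 8] / [7, 9];  common shape = (3, 2, 2, 2)

Row-insert the values π_1, π_2, … into P one at a time, bumping the leftmost entry strictly greater than the inserted value down to the next row. The recording tableau Q records, in position (i, j), the step at which that cell was added to P.
  Insert 5 (step 1): P = [5];  Q = [1]
  Insert 3 (step 2): P = [3] / [5];  Q = [1] / [2]
  Insert 2 (step 3): P = [2] / [3] / [5];  Q = [1] / [2] / [3]
  Insert 4 (step 4): P = [2, 4] / [3] / [5];  Q = [1, 4] / [2] / [3]
  Insert 9 (step 5): P = [2, 4, 9] / [3] / [5];  Q = [1, 4, 5] / [2] / [3]
  Insert 8 (step 6): P = [2, 4, 8] / [3, 9] / [5];  Q = [1, 4, 5] / [2, 6] / [3]
  Insert 1 (step 7): P = [1, 4, 8] / [2, 9] / [3] / [5];  Q = [1, 4, 5] / [2, 6] / [3] / [7]
  Insert 7 (step 8): P = [1, 4, 7] / [2, 8] / [3, 9] / [5];  Q = [1, 4, 5] / [2, 6] / [3, 8] / [7]
  Insert 6 (step 9): P = [1, 4, 6] / [2, 7] / [3, 8] / [5, 9];  Q = [1, 4, 5] / [2, 6] / [3, 8] / [7, 9]
Final shape: (3, 2, 2, 2).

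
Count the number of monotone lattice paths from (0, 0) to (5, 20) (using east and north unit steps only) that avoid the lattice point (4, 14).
Number of paths = 31710

Total paths from (0, 0) to (5, 20): C(25, 5) = 53130. Paths through (4, 14): (paths (0, 0) → (4, 14)) × (paths (4, 14) → (5, 20)) = C(18, 4) · C(7, 1) = 3060 · 7 = 21420. Avoidance count = 53130 − 21420 = 31710.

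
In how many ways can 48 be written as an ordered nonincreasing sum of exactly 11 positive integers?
p(48, 11 parts) = 12866

Partitions of n into exactly k parts are in bijection with partitions of n − k into at most k parts (subtract 1 from each part). So p(48, exactly 11) = p(37, parts ≤ 11). Computing via the recurrence p(m, j) = p(m, j−1) + p(m−j, j) gives 12866.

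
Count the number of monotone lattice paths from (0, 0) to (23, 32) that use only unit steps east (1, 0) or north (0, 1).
Number of paths = 1866442158555975

A monotone lattice path from (0, 0) to (23, 32) consists of 23 east steps and 32 north steps in some order, so it is determined by which 23 of the 55 steps are east. The count is C(55, 23) = 1866442158555975.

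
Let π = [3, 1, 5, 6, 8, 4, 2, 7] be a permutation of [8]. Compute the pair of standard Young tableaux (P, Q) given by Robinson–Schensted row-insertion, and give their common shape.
P = [1, 2, 6, 7] / [3, 4, 8] / [5];  Q = [1, 3, 4, 5] / [2, 6, 8] / [7];  common shape = (4, 3, 1)

Row-insert the values π_1, π_2, … into P one at a time, bumping the leftmost entry strictly greater than the inserted value down to the next row. The recording tableau Q records, in position (i, j), the step at which that cell was added to P.
  Insert 3 (step 1): P = [3];  Q = [1]
  Insert 1 (step 2): P = [1] / [3];  Q = [1] / [2]
  Insert 5 (step 3): P = [1, 5] / [3];  Q = [1, 3] / [2]
  Insert 6 (step 4): P = [1, 5, 6] / [3];  Q = [1, 3, 4] / [2]
  Insert 8 (step 5): P = [1, 5, 6, 8] / [3];  Q = [1, 3, 4, 5] / [2]
  Insert 4 (step 6): P = [1, 4, 6, 8] / [3, 5];  Q = [1, 3, 4, 5] / [2, 6]
  Insert 2 (step 7): P = [1, 2, 6, 8] / [3, 4] / [5];  Q = [1, 3, 4, 5] / [2, 6] / [7]
  Insert 7 (step 8): P = [1, 2, 6, 7] / [3, 4, 8] / [5];  Q = [1, 3, 4, 5] / [2, 6, 8] / [7]
Final shape: (4, 3, 1).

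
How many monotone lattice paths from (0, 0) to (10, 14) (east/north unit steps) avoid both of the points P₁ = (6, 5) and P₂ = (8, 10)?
Number of paths = 1120086

Inclusion–exclusion. Total paths: C(24, 10) = 1961256. Through P₁: C(11, 6)·C(13, 4) = 330330. Through P₂: C(18, 8)·C(6, 2) = 656370. Since P₁ is strictly southwest of P₂, a monotone path through both must visit P₁ then P₂; paths through both = C(11, 6)·C(7, 2)·C(6, 2) = 145530. Avoid both = 1961256 − 330330 − 656370 + 145530 = 1120086.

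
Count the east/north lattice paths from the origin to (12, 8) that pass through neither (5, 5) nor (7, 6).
Number of paths = 75570

Inclusion–exclusion. Total paths: C(20, 12) = 125970. Through P₁: C(10, 5)·C(10, 7) = 30240. Through P₂: C(13, 7)·C(7, 5) = 36036. Since P₁ is strictly southwest of P₂, a monotone path through both must visit P₁ then P₂; paths through both = C(10, 5)·C(3, 2)·C(7, 5) = 15876. Avoid both = 125970 − 30240 − 36036 + 15876 = 75570.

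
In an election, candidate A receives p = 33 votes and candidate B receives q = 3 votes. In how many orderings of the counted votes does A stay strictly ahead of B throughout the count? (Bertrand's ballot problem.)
Strict-lead orderings = 5950

Total orderings of the 36 votes with 33 for A: C(36, 33) = 7140. By the Bertrand ballot formula (Cycle Lemma / reflection principle), the number of orderings in which A is strictly ahead of B throughout is (p − q)/(p + q) · C(p + q, p) = (33 − 3)/(33 + 3) · 7140 = 5950.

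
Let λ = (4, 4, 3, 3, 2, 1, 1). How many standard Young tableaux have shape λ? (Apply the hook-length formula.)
# SYT of shape (4, 4, 3, 3, 2, 1, 1) = 5250960

Hook-length formula: f^λ = n! / Π hook(c), product over all cells c of the Young diagram. For λ = (4, 4, 3, 3, 2, 1, 1), n = 18 boxes. Hook lengths by row (left-to-right, top-to-bottom): [10, 7, 5, 2]; [9, 6, 4, 1]; [7, 4, 2]; [6, 3, 1]; [4, 1]; [2]; [1]. Product of hooks = 1219276800. So f^λ = 18! / 1219276800 = 6402373705728000 / 1219276800 = 5250960.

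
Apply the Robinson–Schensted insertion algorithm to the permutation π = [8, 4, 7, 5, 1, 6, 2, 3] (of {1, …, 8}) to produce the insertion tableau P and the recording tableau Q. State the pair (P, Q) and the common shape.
P = [1, 2, 3] / [4, 5, 6] / [7] / [8];  Q = [1, 3, 6] / [2, 7, 8] / [4] / [5];  common shape = (3, 3, 1, 1)

Row-insert the values π_1, π_2, … into P one at a time, bumping the leftmost entry strictly greater than the inserted value down to the next row. The recording tableau Q records, in position (i, j), the step at which that cell was added to P.
  Insert 8 (step 1): P = [8];  Q = [1]
  Insert 4 (step 2): P = [4] / [8];  Q = [1] / [2]
  Insert 7 (step 3): P = [4, 7] / [8];  Q = [1, 3] / [2]
  Insert 5 (step 4): P = [4, 5] / [7] / [8];  Q = [1, 3] / [2] / [4]
  Insert 1 (step 5): P = [1, 5] / [4] / [7] / [8];  Q = [1, 3] / [2] / [4] / [5]
  Insert 6 (step 6): P = [1, 5, 6] / [4] / [7] / [8];  Q = [1, 3, 6] / [2] / [4] / [5]
  Insert 2 (step 7): P = [1, 2, 6] / [4, 5] / [7] / [8];  Q = [1, 3, 6] / [2, 7] / [4] / [5]
  Insert 3 (step 8): P = [1, 2, 3] / [4, 5, 6] / [7] / [8];  Q = [1, 3, 6] / [2, 7, 8] / [4] / [5]
Final shape: (3, 3, 1, 1).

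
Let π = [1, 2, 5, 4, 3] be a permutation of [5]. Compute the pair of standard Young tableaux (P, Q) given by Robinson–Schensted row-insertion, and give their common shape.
P = [1, 2, 3] / [4] / [5];  Q = [1, 2, 3] / [4] / [5];  common shape = (3, 1, 1)

Row-insert the values π_1, π_2, … into P one at a time, bumping the leftmost entry strictly greater than the inserted value down to the next row. The recording tableau Q records, in position (i, j), the step at which that cell was added to P.
  Insert 1 (step 1): P = [1];  Q = [1]
  Insert 2 (step 2): P = [1, 2];  Q = [1, 2]
  Insert 5 (step 3): P = [1, 2, 5];  Q = [1, 2, 3]
  Insert 4 (step 4): P = [1, 2, 4] / [5];  Q = [1, 2, 3] / [4]
  Insert 3 (step 5): P = [1, 2, 3] / [4] / [5];  Q = [1, 2, 3] / [4] / [5]
Final shape: (3, 1, 1).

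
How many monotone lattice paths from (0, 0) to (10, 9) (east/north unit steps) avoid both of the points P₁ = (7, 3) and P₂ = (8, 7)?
Number of paths = 47288

Inclusion–exclusion. Total paths: C(19, 10) = 92378. Through P₁: C(10, 7)·C(9, 3) = 10080. Through P₂: C(15, 8)·C(4, 2) = 38610. Since P₁ is strictly southwest of P₂, a monotone path through both must visit P₁ then P₂; paths through both = C(10, 7)·C(5, 1)·C(4, 2) = 3600. Avoid both = 92378 − 10080 − 38610 + 3600 = 47288.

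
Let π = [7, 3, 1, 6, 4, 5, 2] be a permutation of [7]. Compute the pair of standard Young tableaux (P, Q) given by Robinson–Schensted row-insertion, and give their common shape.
P = [1, 2, 5] / [3, 4] / [6] / [7];  Q = [1, 4, 6] / [2, 5] / [3] / [7];  common shape = (3, 2, 1, 1)

Row-insert the values π_1, π_2, … into P one at a time, bumping the leftmost entry strictly greater than the inserted value down to the next row. The recording tableau Q records, in position (i, j), the step at which that cell was added to P.
  Insert 7 (step 1): P = [7];  Q = [1]
  Insert 3 (step 2): P = [3] / [7];  Q = [1] / [2]
  Insert 1 (step 3): P = [1] / [3] / [7];  Q = [1] / [2] / [3]
  Insert 6 (step 4): P = [1, 6] / [3] / [7];  Q = [1, 4] / [2] / [3]
  Insert 4 (step 5): P = [1, 4] / [3, 6] / [7];  Q = [1, 4] / [2, 5] / [3]
  Insert 5 (step 6): P = [1, 4, 5] / [3, 6] / [7];  Q = [1, 4, 6] / [2, 5] / [3]
  Insert 2 (step 7): P = [1, 2, 5] / [3, 4] / [6] / [7];  Q = [1, 4, 6] / [2, 5] / [3] / [7]
Final shape: (3, 2, 1, 1).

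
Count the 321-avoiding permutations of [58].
C_58 = 104088460289122304033498318812080

These 321-avoiding permutations are counted by the Catalan number C_n = (1/(n + 1)) · C(2n, n). For n = 58: C_58 = (1/59) · C(116, 58) = 6141219157058215937976400809912720/59 = 104088460289122304033498318812080.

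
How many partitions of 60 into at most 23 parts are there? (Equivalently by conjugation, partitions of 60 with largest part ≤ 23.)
p(60, parts ≤ 23) = 867699

Use the recurrence p(n, m) = p(n, m−1) + p(n−m, m): either the largest part is < m (count p(n, m−1)) or the largest part is exactly m (remove one copy of m, count p(n−m, m)). With p(0, ·) = 1 this gives p(60, parts ≤ 23) = 867699. (By conjugating Young diagrams, this also counts partitions of 60 into at most 23 parts.)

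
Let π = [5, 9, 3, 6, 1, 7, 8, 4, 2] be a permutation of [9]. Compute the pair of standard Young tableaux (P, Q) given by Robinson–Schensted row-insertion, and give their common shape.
P = [1, 2, 7, 8] / [3, 4] / [5, 6] / [9];  Q = [1, 2, 6, 7] / [3, 4] / [5, 8] / [9];  common shape = (4, 2, 2, 1)

Row-insert the values π_1, π_2, … into P one at a time, bumping the leftmost entry strictly greater than the inserted value down to the next row. The recording tableau Q records, in position (i, j), the step at which that cell was added to P.
  Insert 5 (step 1): P = [5];  Q = [1]
  Insert 9 (step 2): P = [5, 9];  Q = [1, 2]
  Insert 3 (step 3): P = [3, 9] / [5];  Q = [1, 2] / [3]
  Insert 6 (step 4): P = [3, 6] / [5, 9];  Q = [1, 2] / [3, 4]
  Insert 1 (step 5): P = [1, 6] / [3, 9] / [5];  Q = [1, 2] / [3, 4] / [5]
  Insert 7 (step 6): P = [1, 6, 7] / [3, 9] / [5];  Q = [1, 2, 6] / [3, 4] / [5]
  Insert 8 (step 7): P = [1, 6, 7, 8] / [3, 9] / [5];  Q = [1, 2, 6, 7] / [3, 4] / [5]
  Insert 4 (step 8): P = [1, 4, 7, 8] / [3, 6] / [5, 9];  Q = [1, 2, 6, 7] / [3, 4] / [5, 8]
  Insert 2 (step 9): P = [1, 2, 7, 8] / [3, 4] / [5, 6] / [9];  Q = [1, 2, 6, 7] / [3, 4] / [5, 8] / [9]
Final shape: (4, 2, 2, 1).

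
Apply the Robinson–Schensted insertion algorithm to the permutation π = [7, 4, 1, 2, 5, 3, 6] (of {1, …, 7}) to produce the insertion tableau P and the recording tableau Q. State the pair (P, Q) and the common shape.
P = [1, 2, 3, 6] / [4, 5] / [7];  Q = [1, 4, 5, 7] / [2, 6] / [3];  common shape = (4, 2, 1)

Row-insert the values π_1, π_2, … into P one at a time, bumping the leftmost entry strictly greater than the inserted value down to the next row. The recording tableau Q records, in position (i, j), the step at which that cell was added to P.
  Insert 7 (step 1): P = [7];  Q = [1]
  Insert 4 (step 2): P = [4] / [7];  Q = [1] / [2]
  Insert 1 (step 3): P = [1] / [4] / [7];  Q = [1] / [2] / [3]
  Insert 2 (step 4): P = [1, 2] / [4] / [7];  Q = [1, 4] / [2] / [3]
  Insert 5 (step 5): P = [1, 2, 5] / [4] / [7];  Q = [1, 4, 5] / [2] / [3]
  Insert 3 (step 6): P = [1, 2, 3] / [4, 5] / [7];  Q = [1, 4, 5] / [2, 6] / [3]
  Insert 6 (step 7): P = [1, 2, 3, 6] / [4, 5] / [7];  Q = [1, 4, 5, 7] / [2, 6] / [3]
Final shape: (4, 2, 1).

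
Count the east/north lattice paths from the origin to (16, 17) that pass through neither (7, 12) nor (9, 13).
Number of paths = 951661854

Inclusion–exclusion. Total paths: C(33, 16) = 1166803110. Through P₁: C(19, 7)·C(14, 9) = 100876776. Through P₂: C(22, 9)·C(11, 7) = 164148600. Since P₁ is strictly southwest of P₂, a monotone path through both must visit P₁ then P₂; paths through both = C(19, 7)·C(3, 2)·C(11, 7) = 49884120. Avoid both = 1166803110 − 100876776 − 164148600 + 49884120 = 951661854.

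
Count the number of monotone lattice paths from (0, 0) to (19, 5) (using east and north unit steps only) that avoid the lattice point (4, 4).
Number of paths = 41384

Total paths from (0, 0) to (19, 5): C(24, 19) = 42504. Paths through (4, 4): (paths (0, 0) → (4, 4)) × (paths (4, 4) → (19, 5)) = C(8, 4) · C(16, 15) = 70 · 16 = 1120. Avoidance count = 42504 − 1120 = 41384.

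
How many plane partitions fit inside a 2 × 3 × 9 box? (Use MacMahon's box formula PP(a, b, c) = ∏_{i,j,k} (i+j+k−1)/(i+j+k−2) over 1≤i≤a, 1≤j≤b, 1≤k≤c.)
PP(2, 3, 9) = 15730

Evaluate the triple product over i = 1..2, j = 1..3, k = 1..9. The factors are (2/1) · (3/2) · (4/3) · (5/4) · (6/5) · (7/6) · (8/7) · (9/8) · … (54 factors total). The numerators and denominators telescope so the product is an integer; carrying out the multiplication exactly gives PP(2, 3, 9) = 15730.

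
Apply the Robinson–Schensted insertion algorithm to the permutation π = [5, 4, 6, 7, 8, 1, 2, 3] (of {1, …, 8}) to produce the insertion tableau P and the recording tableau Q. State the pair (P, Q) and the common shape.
P = [1, 2, 3, 8] / [4, 6, 7] / [5];  Q = [1, 3, 4, 5] / [2, 7, 8] / [6];  common shape = (4, 3, 1)

Row-insert the values π_1, π_2, … into P one at a time, bumping the leftmost entry strictly greater than the inserted value down to the next row. The recording tableau Q records, in position (i, j), the step at which that cell was added to P.
  Insert 5 (step 1): P = [5];  Q = [1]
  Insert 4 (step 2): P = [4] / [5];  Q = [1] / [2]
  Insert 6 (step 3): P = [4, 6] / [5];  Q = [1, 3] / [2]
  Insert 7 (step 4): P = [4, 6, 7] / [5];  Q = [1, 3, 4] / [2]
  Insert 8 (step 5): P = [4, 6, 7, 8] / [5];  Q = [1, 3, 4, 5] / [2]
  Insert 1 (step 6): P = [1, 6, 7, 8] / [4] / [5];  Q = [1, 3, 4, 5] / [2] / [6]
  Insert 2 (step 7): P = [1, 2, 7, 8] / [4, 6] / [5];  Q = [1, 3, 4, 5] / [2, 7] / [6]
  Insert 3 (step 8): P = [1, 2, 3, 8] / [4, 6, 7] / [5];  Q = [1, 3, 4, 5] / [2, 7, 8] / [6]
Final shape: (4, 3, 1).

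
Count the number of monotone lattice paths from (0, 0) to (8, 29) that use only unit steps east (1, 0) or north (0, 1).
Number of paths = 38608020

A monotone lattice path from (0, 0) to (8, 29) consists of 8 east steps and 29 north steps in some order, so it is determined by which 8 of the 37 steps are east. The count is C(37, 8) = 38608020.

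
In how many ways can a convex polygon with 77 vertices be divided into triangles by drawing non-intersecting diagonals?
C_75 = 1221395654430378811828760722007962130791020

These polygon triangulations are counted by the Catalan number C_n = (1/(n + 1)) · C(2n, n). For n = 75: C_75 = (1/76) · C(150, 75) = 92826069736708789698985814872605121940117520/76 = 1221395654430378811828760722007962130791020.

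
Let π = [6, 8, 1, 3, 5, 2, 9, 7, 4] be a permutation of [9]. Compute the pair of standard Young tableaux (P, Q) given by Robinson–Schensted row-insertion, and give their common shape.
P = [1, 2, 4, 7] / [3, 5, 9] / [6, 8];  Q = [1, 2, 5, 7] / [3, 4, 8] / [6, 9];  common shape = (4, 3, 2)

Row-insert the values π_1, π_2, … into P one at a time, bumping the leftmost entry strictly greater than the inserted value down to the next row. The recording tableau Q records, in position (i, j), the step at which that cell was added to P.
  Insert 6 (step 1): P = [6];  Q = [1]
  Insert 8 (step 2): P = [6, 8];  Q = [1, 2]
  Insert 1 (step 3): P = [1, 8] / [6];  Q = [1, 2] / [3]
  Insert 3 (step 4): P = [1, 3] / [6, 8];  Q = [1, 2] / [3, 4]
  Insert 5 (step 5): P = [1, 3, 5] / [6, 8];  Q = [1, 2, 5] / [3, 4]
  Insert 2 (step 6): P = [1, 2, 5] / [3, 8] / [6];  Q = [1, 2, 5] / [3, 4] / [6]
  Insert 9 (step 7): P = [1, 2, 5, 9] / [3, 8] / [6];  Q = [1, 2, 5, 7] / [3, 4] / [6]
  Insert 7 (step 8): P = [1, 2, 5, 7] / [3, 8, 9] / [6];  Q = [1, 2, 5, 7] / [3, 4, 8] / [6]
  Insert 4 (step 9): P = [1, 2, 4, 7] / [3, 5, 9] / [6, 8];  Q = [1, 2, 5, 7] / [3, 4, 8] / [6, 9]
Final shape: (4, 3, 2).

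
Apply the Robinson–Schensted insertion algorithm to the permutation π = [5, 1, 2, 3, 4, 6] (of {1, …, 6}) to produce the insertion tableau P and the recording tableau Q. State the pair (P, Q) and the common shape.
P = [1, 2, 3, 4, 6] / [5];  Q = [1, 3, 4, 5, 6] / [2];  common shape = (5, 1)

Row-insert the values π_1, π_2, … into P one at a time, bumping the leftmost entry strictly greater than the inserted value down to the next row. The recording tableau Q records, in position (i, j), the step at which that cell was added to P.
  Insert 5 (step 1): P = [5];  Q = [1]
  Insert 1 (step 2): P = [1] / [5];  Q = [1] / [2]
  Insert 2 (step 3): P = [1, 2] / [5];  Q = [1, 3] / [2]
  Insert 3 (step 4): P = [1, 2, 3] / [5];  Q = [1, 3, 4] / [2]
  Insert 4 (step 5): P = [1, 2, 3, 4] / [5];  Q = [1, 3, 4, 5] / [2]
  Insert 6 (step 6): P = [1, 2, 3, 4, 6] / [5];  Q = [1, 3, 4, 5, 6] / [2]
Final shape: (5, 1).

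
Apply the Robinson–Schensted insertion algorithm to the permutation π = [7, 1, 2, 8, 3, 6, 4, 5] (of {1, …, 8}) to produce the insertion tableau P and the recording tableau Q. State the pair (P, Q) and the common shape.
P = [1, 2, 3, 4, 5] / [6, 8] / [7];  Q = [1, 3, 4, 6, 8] / [2, 5] / [7];  common shape = (5, 2, 1)

Row-insert the values π_1, π_2, … into P one at a time, bumping the leftmost entry strictly greater than the inserted value down to the next row. The recording tableau Q records, in position (i, j), the step at which that cell was added to P.
  Insert 7 (step 1): P = [7];  Q = [1]
  Insert 1 (step 2): P = [1] / [7];  Q = [1] / [2]
  Insert 2 (step 3): P = [1, 2] / [7];  Q = [1, 3] / [2]
  Insert 8 (step 4): P = [1, 2, 8] / [7];  Q = [1, 3, 4] / [2]
  Insert 3 (step 5): P = [1, 2, 3] / [7, 8];  Q = [1, 3, 4] / [2, 5]
  Insert 6 (step 6): P = [1, 2, 3, 6] / [7, 8];  Q = [1, 3, 4, 6] / [2, 5]
  Insert 4 (step 7): P = [1, 2, 3, 4] / [6, 8] / [7];  Q = [1, 3, 4, 6] / [2, 5] / [7]
  Insert 5 (step 8): P = [1, 2, 3, 4, 5] / [6, 8] / [7];  Q = [1, 3, 4, 6, 8] / [2, 5] / [7]
Final shape: (5, 2, 1).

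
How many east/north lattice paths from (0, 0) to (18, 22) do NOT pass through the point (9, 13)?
Number of paths = 89195701400

Total paths from (0, 0) to (18, 22): C(40, 18) = 113380261800. Paths through (9, 13): (paths (0, 0) → (9, 13)) × (paths (9, 13) → (18, 22)) = C(22, 9) · C(18, 9) = 497420 · 48620 = 24184560400. Avoidance count = 113380261800 − 24184560400 = 89195701400.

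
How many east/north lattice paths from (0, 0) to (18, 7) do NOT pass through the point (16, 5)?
Number of paths = 358606

Total paths from (0, 0) to (18, 7): C(25, 18) = 480700. Paths through (16, 5): (paths (0, 0) → (16, 5)) × (paths (16, 5) → (18, 7)) = C(21, 16) · C(4, 2) = 20349 · 6 = 122094. Avoidance count = 480700 − 122094 = 358606.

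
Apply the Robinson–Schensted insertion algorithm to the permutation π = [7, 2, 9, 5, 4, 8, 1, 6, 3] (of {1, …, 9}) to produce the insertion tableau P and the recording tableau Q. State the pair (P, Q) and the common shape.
P = [1, 3, 6] / [2, 4] / [5, 8] / [7, 9];  Q = [1, 3, 6] / [2, 4] / [5, 8] / [7, 9];  common shape = (3, 2, 2, 2)

Row-insert the values π_1, π_2, … into P one at a time, bumping the leftmost entry strictly greater than the inserted value down to the next row. The recording tableau Q records, in position (i, j), the step at which that cell was added to P.
  Insert 7 (step 1): P = [7];  Q = [1]
  Insert 2 (step 2): P = [2] / [7];  Q = [1] / [2]
  Insert 9 (step 3): P = [2, 9] / [7];  Q = [1, 3] / [2]
  Insert 5 (step 4): P = [2, 5] / [7, 9];  Q = [1, 3] / [2, 4]
  Insert 4 (step 5): P = [2, 4] / [5, 9] / [7];  Q = [1, 3] / [2, 4] / [5]
  Insert 8 (step 6): P = [2, 4, 8] / [5, 9] / [7];  Q = [1, 3, 6] / [2, 4] / [5]
  Insert 1 (step 7): P = [1, 4, 8] / [2, 9] / [5] / [7];  Q = [1, 3, 6] / [2, 4] / [5] / [7]
  Insert 6 (step 8): P = [1, 4, 6] / [2, 8] / [5, 9] / [7];  Q = [1, 3, 6] / [2, 4] / [5, 8] / [7]
  Insert 3 (step 9): P = [1, 3, 6] / [2, 4] / [5, 8] / [7, 9];  Q = [1, 3, 6] / [2, 4] / [5, 8] / [7, 9]
Final shape: (3, 2, 2, 2).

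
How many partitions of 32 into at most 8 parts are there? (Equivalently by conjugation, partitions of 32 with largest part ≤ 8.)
p(32, parts ≤ 8) = 3319

Use the recurrence p(n, m) = p(n, m−1) + p(n−m, m): either the largest part is < m (count p(n, m−1)) or the largest part is exactly m (remove one copy of m, count p(n−m, m)). With p(0, ·) = 1 this gives p(32, parts ≤ 8) = 3319. (By conjugating Young diagrams, this also counts partitions of 32 into at most 8 parts.)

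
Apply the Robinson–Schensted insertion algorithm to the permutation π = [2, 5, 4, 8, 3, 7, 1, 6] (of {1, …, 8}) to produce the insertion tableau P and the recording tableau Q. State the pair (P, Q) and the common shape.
P = [1, 3, 6] / [2, 7] / [4, 8] / [5];  Q = [1, 2, 4] / [3, 6] / [5, 8] / [7];  common shape = (3, 2, 2, 1)

Row-insert the values π_1, π_2, … into P one at a time, bumping the leftmost entry strictly greater than the inserted value down to the next row. The recording tableau Q records, in position (i, j), the step at which that cell was added to P.
  Insert 2 (step 1): P = [2];  Q = [1]
  Insert 5 (step 2): P = [2, 5];  Q = [1, 2]
  Insert 4 (step 3): P = [2, 4] / [5];  Q = [1, 2] / [3]
  Insert 8 (step 4): P = [2, 4, 8] / [5];  Q = [1, 2, 4] / [3]
  Insert 3 (step 5): P = [2, 3, 8] / [4] / [5];  Q = [1, 2, 4] / [3] / [5]
  Insert 7 (step 6): P = [2, 3, 7] / [4, 8] / [5];  Q = [1, 2, 4] / [3, 6] / [5]
  Insert 1 (step 7): P = [1, 3, 7] / [2, 8] / [4] / [5];  Q = [1, 2, 4] / [3, 6] / [5] / [7]
  Insert 6 (step 8): P = [1, 3, 6] / [2, 7] / [4, 8] / [5];  Q = [1, 2, 4] / [3, 6] / [5, 8] / [7]
Final shape: (3, 2, 2, 1).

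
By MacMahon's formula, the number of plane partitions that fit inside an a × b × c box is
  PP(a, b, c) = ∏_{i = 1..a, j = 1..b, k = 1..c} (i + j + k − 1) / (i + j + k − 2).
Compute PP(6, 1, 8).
PP(6, 1, 8) = 3003

Evaluate the triple product over i = 1..6, j = 1..1, k = 1..8. The factors are (2/1) · (3/2) · (4/3) · (5/4) · (6/5) · (7/6) · (8/7) · (9/8) · … (48 factors total). The numerators and denominators telescope so the product is an integer; carrying out the multiplication exactly gives PP(6, 1, 8) = 3003.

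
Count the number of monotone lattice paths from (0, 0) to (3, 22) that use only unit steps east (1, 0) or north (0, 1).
Number of paths = 2300

A monotone lattice path from (0, 0) to (3, 22) consists of 3 east steps and 22 north steps in some order, so it is determined by which 3 of the 25 steps are east. The count is C(25, 3) = 2300.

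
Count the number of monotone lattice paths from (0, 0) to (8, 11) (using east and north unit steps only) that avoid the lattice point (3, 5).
Number of paths = 49710

Total paths from (0, 0) to (8, 11): C(19, 8) = 75582. Paths through (3, 5): (paths (0, 0) → (3, 5)) × (paths (3, 5) → (8, 11)) = C(8, 3) · C(11, 5) = 56 · 462 = 25872. Avoidance count = 75582 − 25872 = 49710.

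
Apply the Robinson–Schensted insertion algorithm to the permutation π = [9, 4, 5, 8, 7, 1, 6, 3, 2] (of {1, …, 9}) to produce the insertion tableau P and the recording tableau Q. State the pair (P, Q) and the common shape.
P = [1, 2, 6] / [3, 5] / [4] / [7] / [8] / [9];  Q = [1, 3, 4] / [2, 7] / [5] / [6] / [8] / [9];  common shape = (3, 2, 1, 1, 1, 1)

Row-insert the values π_1, π_2, … into P one at a time, bumping the leftmost entry strictly greater than the inserted value down to the next row. The recording tableau Q records, in position (i, j), the step at which that cell was added to P.
  Insert 9 (step 1): P = [9];  Q = [1]
  Insert 4 (step 2): P = [4] / [9];  Q = [1] / [2]
  Insert 5 (step 3): P = [4, 5] / [9];  Q = [1, 3] / [2]
  Insert 8 (step 4): P = [4, 5, 8] / [9];  Q = [1, 3, 4] / [2]
  Insert 7 (step 5): P = [4, 5, 7] / [8] / [9];  Q = [1, 3, 4] / [2] / [5]
  Insert 1 (step 6): P = [1, 5, 7] / [4] / [8] / [9];  Q = [1, 3, 4] / [2] / [5] / [6]
  Insert 6 (step 7): P = [1, 5, 6] / [4, 7] / [8] / [9];  Q = [1, 3, 4] / [2, 7] / [5] / [6]
  Insert 3 (step 8): P = [1, 3, 6] / [4, 5] / [7] / [8] / [9];  Q = [1, 3, 4] / [2, 7] / [5] / [6] / [8]
  Insert 2 (step 9): P = [1, 2, 6] / [3, 5] / [4] / [7] / [8] / [9];  Q = [1, 3, 4] / [2, 7] / [5] / [6] / [8] / [9]
Final shape: (3, 2, 1, 1, 1, 1).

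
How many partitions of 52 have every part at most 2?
p(52, parts ≤ 2) = 27

Use the recurrence p(n, m) = p(n, m−1) + p(n−m, m): either the largest part is < m (count p(n, m−1)) or the largest part is exactly m (remove one copy of m, count p(n−m, m)). With p(0, ·) = 1 this gives p(52, parts ≤ 2) = 27. (By conjugating Young diagrams, this also counts partitions of 52 into at most 2 parts.)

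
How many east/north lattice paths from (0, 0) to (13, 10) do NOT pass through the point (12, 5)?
Number of paths = 1106938

Total paths from (0, 0) to (13, 10): C(23, 13) = 1144066. Paths through (12, 5): (paths (0, 0) → (12, 5)) × (paths (12, 5) → (13, 10)) = C(17, 12) · C(6, 1) = 6188 · 6 = 37128. Avoidance count = 1144066 − 37128 = 1106938.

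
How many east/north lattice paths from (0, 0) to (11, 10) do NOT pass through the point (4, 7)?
Number of paths = 313116

Total paths from (0, 0) to (11, 10): C(21, 11) = 352716. Paths through (4, 7): (paths (0, 0) → (4, 7)) × (paths (4, 7) → (11, 10)) = C(11, 4) · C(10, 7) = 330 · 120 = 39600. Avoidance count = 352716 − 39600 = 313116.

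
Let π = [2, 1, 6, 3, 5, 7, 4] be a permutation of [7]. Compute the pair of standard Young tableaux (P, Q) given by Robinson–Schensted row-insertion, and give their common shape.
P = [1, 3, 4, 7] / [2, 5] / [6];  Q = [1, 3, 5, 6] / [2, 4] / [7];  common shape = (4, 2, 1)

Row-insert the values π_1, π_2, … into P one at a time, bumping the leftmost entry strictly greater than the inserted value down to the next row. The recording tableau Q records, in position (i, j), the step at which that cell was added to P.
  Insert 2 (step 1): P = [2];  Q = [1]
  Insert 1 (step 2): P = [1] / [2];  Q = [1] / [2]
  Insert 6 (step 3): P = [1, 6] / [2];  Q = [1, 3] / [2]
  Insert 3 (step 4): P = [1, 3] / [2, 6];  Q = [1, 3] / [2, 4]
  Insert 5 (step 5): P = [1, 3, 5] / [2, 6];  Q = [1, 3, 5] / [2, 4]
  Insert 7 (step 6): P = [1, 3, 5, 7] / [2, 6];  Q = [1, 3, 5, 6] / [2, 4]
  Insert 4 (step 7): P = [1, 3, 4, 7] / [2, 5] / [6];  Q = [1, 3, 5, 6] / [2, 4] / [7]
Final shape: (4, 2, 1).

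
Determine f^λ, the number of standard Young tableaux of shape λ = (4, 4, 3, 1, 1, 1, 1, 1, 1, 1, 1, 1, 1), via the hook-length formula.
# SYT of shape (4, 4, 3, 1, 1, 1, 1, 1, 1, 1, 1, 1, 1) = 4700619

Hook-length formula: f^λ = n! / Π hook(c), product over all cells c of the Young diagram. For λ = (4, 4, 3, 1, 1, 1, 1, 1, 1, 1, 1, 1, 1), n = 21 boxes. Hook lengths by row (left-to-right, top-to-bottom): [16, 5, 4, 2]; [15, 4, 3, 1]; [13, 2, 1]; [10]; [9]; [8]; [7]; [6]; [5]; [4]; [3]; [2]; [1]. Product of hooks = 10868981760000. So f^λ = 21! / 10868981760000 = 51090942171709440000 / 10868981760000 = 4700619.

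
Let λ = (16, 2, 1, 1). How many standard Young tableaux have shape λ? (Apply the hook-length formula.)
# SYT of shape (16, 2, 1, 1) = 11475

Hook-length formula: f^λ = n! / Π hook(c), product over all cells c of the Young diagram. For λ = (16, 2, 1, 1), n = 20 boxes. Hook lengths by row (left-to-right, top-to-bottom): [19, 16, 14, 13, 12, 11, 10, 9, 8, 7, 6, 5, 4, 3, 2, 1]; [4, 1]; [2]; [1]. Product of hooks = 212017604198400. So f^λ = 20! / 212017604198400 = 2432902008176640000 / 212017604198400 = 11475.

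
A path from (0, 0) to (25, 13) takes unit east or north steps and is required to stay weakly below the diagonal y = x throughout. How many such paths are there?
Number of paths = 2707475148

By the reflection principle (André's argument), the number of monotone paths to (25, 13) with n ≤ m that never go above y = x is C(38, 25) − C(38, 26) = 5414950296 − 2707475148 = 2707475148.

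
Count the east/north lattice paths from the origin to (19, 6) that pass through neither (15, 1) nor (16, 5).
Number of paths = 94008

Inclusion–exclusion. Total paths: C(25, 19) = 177100. Through P₁: C(16, 15)·C(9, 4) = 2016. Through P₂: C(21, 16)·C(4, 3) = 81396. Since P₁ is strictly southwest of P₂, a monotone path through both must visit P₁ then P₂; paths through both = C(16, 15)·C(5, 1)·C(4, 3) = 320. Avoid both = 177100 − 2016 − 81396 + 320 = 94008.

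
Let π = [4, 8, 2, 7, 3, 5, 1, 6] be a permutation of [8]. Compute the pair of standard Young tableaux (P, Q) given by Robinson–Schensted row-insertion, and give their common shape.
P = [1, 3, 5, 6] / [2, 7] / [4] / [8];  Q = [1, 2, 6, 8] / [3, 4] / [5] / [7];  common shape = (4, 2, 1, 1)

Row-insert the values π_1, π_2, … into P one at a time, bumping the leftmost entry strictly greater than the inserted value down to the next row. The recording tableau Q records, in position (i, j), the step at which that cell was added to P.
  Insert 4 (step 1): P = [4];  Q = [1]
  Insert 8 (step 2): P = [4, 8];  Q = [1, 2]
  Insert 2 (step 3): P = [2, 8] / [4];  Q = [1, 2] / [3]
  Insert 7 (step 4): P = [2, 7] / [4, 8];  Q = [1, 2] / [3, 4]
  Insert 3 (step 5): P = [2, 3] / [4, 7] / [8];  Q = [1, 2] / [3, 4] / [5]
  Insert 5 (step 6): P = [2, 3, 5] / [4, 7] / [8];  Q = [1, 2, 6] / [3, 4] / [5]
  Insert 1 (step 7): P = [1, 3, 5] / [2, 7] / [4] / [8];  Q = [1, 2, 6] / [3, 4] / [5] / [7]
  Insert 6 (step 8): P = [1, 3, 5, 6] / [2, 7] / [4] / [8];  Q = [1, 2, 6, 8] / [3, 4] / [5] / [7]
Final shape: (4, 2, 1, 1).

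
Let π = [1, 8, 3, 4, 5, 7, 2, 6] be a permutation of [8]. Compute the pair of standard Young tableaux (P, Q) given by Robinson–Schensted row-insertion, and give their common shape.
P = [1, 2, 4, 5, 6] / [3, 7] / [8];  Q = [1, 2, 4, 5, 6] / [3, 8] / [7];  common shape = (5, 2, 1)

Row-insert the values π_1, π_2, … into P one at a time, bumping the leftmost entry strictly greater than the inserted value down to the next row. The recording tableau Q records, in position (i, j), the step at which that cell was added to P.
  Insert 1 (step 1): P = [1];  Q = [1]
  Insert 8 (step 2): P = [1, 8];  Q = [1, 2]
  Insert 3 (step 3): P = [1, 3] / [8];  Q = [1, 2] / [3]
  Insert 4 (step 4): P = [1, 3, 4] / [8];  Q = [1, 2, 4] / [3]
  Insert 5 (step 5): P = [1, 3, 4, 5] / [8];  Q = [1, 2, 4, 5] / [3]
  Insert 7 (step 6): P = [1, 3, 4, 5, 7] / [8];  Q = [1, 2, 4, 5, 6] / [3]
  Insert 2 (step 7): P = [1, 2, 4, 5, 7] / [3] / [8];  Q = [1, 2, 4, 5, 6] / [3] / [7]
  Insert 6 (step 8): P = [1, 2, 4, 5, 6] / [3, 7] / [8];  Q = [1, 2, 4, 5, 6] / [3, 8] / [7]
Final shape: (5, 2, 1).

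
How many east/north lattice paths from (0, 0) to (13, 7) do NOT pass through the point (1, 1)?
Number of paths = 40392

Total paths from (0, 0) to (13, 7): C(20, 13) = 77520. Paths through (1, 1): (paths (0, 0) → (1, 1)) × (paths (1, 1) → (13, 7)) = C(2, 1) · C(18, 12) = 2 · 18564 = 37128. Avoidance count = 77520 − 37128 = 40392.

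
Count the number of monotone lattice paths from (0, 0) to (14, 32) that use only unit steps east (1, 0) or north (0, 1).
Number of paths = 239877544005

A monotone lattice path from (0, 0) to (14, 32) consists of 14 east steps and 32 north steps in some order, so it is determined by which 14 of the 46 steps are east. The count is C(46, 14) = 239877544005.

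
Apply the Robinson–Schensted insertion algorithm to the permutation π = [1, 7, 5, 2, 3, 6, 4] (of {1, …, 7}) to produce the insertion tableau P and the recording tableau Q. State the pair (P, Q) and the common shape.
P = [1, 2, 3, 4] / [5, 6] / [7];  Q = [1, 2, 5, 6] / [3, 7] / [4];  common shape = (4, 2, 1)

Row-insert the values π_1, π_2, … into P one at a time, bumping the leftmost entry strictly greater than the inserted value down to the next row. The recording tableau Q records, in position (i, j), the step at which that cell was added to P.
  Insert 1 (step 1): P = [1];  Q = [1]
  Insert 7 (step 2): P = [1, 7];  Q = [1, 2]
  Insert 5 (step 3): P = [1, 5] / [7];  Q = [1, 2] / [3]
  Insert 2 (step 4): P = [1, 2] / [5] / [7];  Q = [1, 2] / [3] / [4]
  Insert 3 (step 5): P = [1, 2, 3] / [5] / [7];  Q = [1, 2, 5] / [3] / [4]
  Insert 6 (step 6): P = [1, 2, 3, 6] / [5] / [7];  Q = [1, 2, 5, 6] / [3] / [4]
  Insert 4 (step 7): P = [1, 2, 3, 4] / [5, 6] / [7];  Q = [1, 2, 5, 6] / [3, 7] / [4]
Final shape: (4, 2, 1).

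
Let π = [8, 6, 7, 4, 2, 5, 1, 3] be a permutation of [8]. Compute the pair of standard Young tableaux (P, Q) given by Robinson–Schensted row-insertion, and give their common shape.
P = [1, 3] / [2, 5] / [4, 7] / [6] / [8];  Q = [1, 3] / [2, 6] / [4, 8] / [5] / [7];  common shape = (2, 2, 2, 1, 1)

Row-insert the values π_1, π_2, … into P one at a time, bumping the leftmost entry strictly greater than the inserted value down to the next row. The recording tableau Q records, in position (i, j), the step at which that cell was added to P.
  Insert 8 (step 1): P = [8];  Q = [1]
  Insert 6 (step 2): P = [6] / [8];  Q = [1] / [2]
  Insert 7 (step 3): P = [6, 7] / [8];  Q = [1, 3] / [2]
  Insert 4 (step 4): P = [4, 7] / [6] / [8];  Q = [1, 3] / [2] / [4]
  Insert 2 (step 5): P = [2, 7] / [4] / [6] / [8];  Q = [1, 3] / [2] / [4] / [5]
  Insert 5 (step 6): P = [2, 5] / [4, 7] / [6] / [8];  Q = [1, 3] / [2, 6] / [4] / [5]
  Insert 1 (step 7): P = [1, 5] / [2, 7] / [4] / [6] / [8];  Q = [1, 3] / [2, 6] / [4] / [5] / [7]
  Insert 3 (step 8): P = [1, 3] / [2, 5] / [4, 7] / [6] / [8];  Q = [1, 3] / [2, 6] / [4, 8] / [5] / [7]
Final shape: (2, 2, 2, 1, 1).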